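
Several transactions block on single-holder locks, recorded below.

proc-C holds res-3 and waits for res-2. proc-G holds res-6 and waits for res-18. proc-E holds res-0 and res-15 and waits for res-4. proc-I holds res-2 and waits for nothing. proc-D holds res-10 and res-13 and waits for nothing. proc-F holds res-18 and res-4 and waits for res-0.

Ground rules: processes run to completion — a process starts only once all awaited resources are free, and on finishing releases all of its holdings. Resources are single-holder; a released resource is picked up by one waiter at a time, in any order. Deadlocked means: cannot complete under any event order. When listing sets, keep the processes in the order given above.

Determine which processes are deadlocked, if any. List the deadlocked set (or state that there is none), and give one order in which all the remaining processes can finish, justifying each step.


Deadlocked set: proc-G, proc-E and proc-F.
Key observation: the cycle proc-F -> proc-E -> proc-F can never break — each member waits on the next; proc-G waits into the deadlock from upstream.
The rest can finish in the order proc-I, proc-D, proc-C.
Walking it through:
  run proc-I (it waits on nothing); releases res-2
  run proc-D (it waits on nothing); releases res-10 and res-13
  proc-C: everything it awaited (res-2) is free; runs, freeing res-3


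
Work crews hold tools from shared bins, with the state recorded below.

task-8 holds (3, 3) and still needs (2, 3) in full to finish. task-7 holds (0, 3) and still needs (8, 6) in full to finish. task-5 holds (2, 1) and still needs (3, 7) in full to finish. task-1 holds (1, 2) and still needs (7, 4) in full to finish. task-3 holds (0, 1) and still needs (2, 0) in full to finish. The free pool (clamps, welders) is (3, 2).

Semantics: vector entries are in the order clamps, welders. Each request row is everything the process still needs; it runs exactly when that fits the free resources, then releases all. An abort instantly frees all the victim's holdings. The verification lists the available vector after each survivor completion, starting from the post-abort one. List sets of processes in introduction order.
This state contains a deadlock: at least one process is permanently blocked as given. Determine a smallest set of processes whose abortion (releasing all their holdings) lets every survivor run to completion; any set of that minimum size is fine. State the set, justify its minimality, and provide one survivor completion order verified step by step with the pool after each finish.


Minimum abort set: task-1.
Key observation: no ordering could ever have run task-5 before the abort of task-1; with (1, 2) back in the pool it fits at step 3.
Why nothing smaller works: aborting no one leaves the state deadlocked as given.
One survivor order: task-8, task-3, task-5, task-7. Check, step by step (post-abort pool first):
  pool = (4, 4)
  task-8: need (2, 3) fits (4, 4); releases (3, 3), pool now (7, 7)
  task-3: need (2, 0) fits (7, 7); releases (0, 1), pool now (7, 8)
  task-5: need (3, 7) fits (7, 8); releases (2, 1), pool now (9, 9)
  task-7: need (8, 6) fits (9, 9); releases (0, 3), pool now (9, 12)


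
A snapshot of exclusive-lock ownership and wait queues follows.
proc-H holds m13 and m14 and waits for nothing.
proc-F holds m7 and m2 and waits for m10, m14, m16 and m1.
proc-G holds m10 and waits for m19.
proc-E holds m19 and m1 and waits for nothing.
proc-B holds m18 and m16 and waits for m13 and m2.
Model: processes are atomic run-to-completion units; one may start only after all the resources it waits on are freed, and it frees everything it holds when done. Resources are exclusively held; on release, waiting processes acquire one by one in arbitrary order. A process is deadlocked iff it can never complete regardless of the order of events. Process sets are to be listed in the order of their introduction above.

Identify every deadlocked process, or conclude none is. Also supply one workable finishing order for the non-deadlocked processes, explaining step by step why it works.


Deadlocked: proc-F and proc-B.
Key observation: the loop proc-F -> proc-B -> proc-F blocks itself forever; no other process is dragged down with it.
The rest can finish in the order proc-E, proc-H, proc-G.
Walking it through:
  proc-E: no waits; runs immediately, freeing m19 and m1
  proc-H: no waits; runs immediately, freeing m13 and m14
  run proc-G (all its waits — m19 — are resolved); releases m10


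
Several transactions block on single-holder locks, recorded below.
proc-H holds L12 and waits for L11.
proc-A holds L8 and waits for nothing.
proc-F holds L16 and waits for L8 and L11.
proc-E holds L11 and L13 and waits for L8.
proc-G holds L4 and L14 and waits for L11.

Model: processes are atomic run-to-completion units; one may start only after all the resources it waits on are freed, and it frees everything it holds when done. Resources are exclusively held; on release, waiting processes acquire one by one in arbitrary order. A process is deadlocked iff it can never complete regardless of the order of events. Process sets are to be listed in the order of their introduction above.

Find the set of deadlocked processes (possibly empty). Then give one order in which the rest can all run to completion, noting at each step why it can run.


No process is deadlocked.
Key observation: the wait graph is acyclic; completion cascades from the unblocked processes through everyone else.
A valid finishing order for the others: proc-A, proc-E, proc-F, proc-G, proc-H.
Check, step by step:
  proc-A waits on nothing -> runs at once and releases L8
  proc-E waits on L8 — all released -> runs and releases L11 and L13
  proc-F waits on L8 and L11 — all released -> runs and releases L16
  proc-G waits on L11 — all released -> runs and releases L4 and L14
  proc-H waits on L11 — all released -> runs and releases L12


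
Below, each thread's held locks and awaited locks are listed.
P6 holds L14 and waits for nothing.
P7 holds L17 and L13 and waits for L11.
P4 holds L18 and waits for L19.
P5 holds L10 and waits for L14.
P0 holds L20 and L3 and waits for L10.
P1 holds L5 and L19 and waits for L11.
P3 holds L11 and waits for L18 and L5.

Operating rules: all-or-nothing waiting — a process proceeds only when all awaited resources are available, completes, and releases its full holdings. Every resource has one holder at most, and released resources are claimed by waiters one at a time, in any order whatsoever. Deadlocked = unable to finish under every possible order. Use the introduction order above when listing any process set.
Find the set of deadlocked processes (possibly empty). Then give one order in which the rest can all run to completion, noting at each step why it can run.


Deadlocked set: P7, P4, P1 and P3.
Key observation: the loop P3 -> P4 -> P1 -> P3 blocks itself forever; P7 waits into the deadlock from upstream.
One completion order for the rest: P6, P5, P0.
Check, step by step:
  P6: no waits; runs immediately, freeing L14
  P5: everything it awaited (L14) is free; runs, freeing L10
  P0: everything it awaited (L10) is free; runs, freeing L20 and L3


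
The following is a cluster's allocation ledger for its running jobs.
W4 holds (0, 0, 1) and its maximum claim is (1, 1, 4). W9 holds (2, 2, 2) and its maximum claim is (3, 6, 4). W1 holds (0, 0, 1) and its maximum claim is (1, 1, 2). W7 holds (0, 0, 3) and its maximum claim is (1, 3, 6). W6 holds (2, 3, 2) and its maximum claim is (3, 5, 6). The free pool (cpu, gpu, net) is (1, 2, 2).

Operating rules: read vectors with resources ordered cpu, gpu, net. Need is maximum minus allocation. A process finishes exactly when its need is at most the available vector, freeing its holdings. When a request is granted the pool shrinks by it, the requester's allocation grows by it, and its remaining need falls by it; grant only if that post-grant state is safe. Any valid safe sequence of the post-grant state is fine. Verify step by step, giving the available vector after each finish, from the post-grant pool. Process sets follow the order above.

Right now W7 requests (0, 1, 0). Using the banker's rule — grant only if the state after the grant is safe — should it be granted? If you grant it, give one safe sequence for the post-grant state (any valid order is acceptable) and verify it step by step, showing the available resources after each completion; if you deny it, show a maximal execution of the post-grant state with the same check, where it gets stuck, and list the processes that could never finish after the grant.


DENY — the pretend-granted state is unsafe.
Key observation: even finishing W1, W4 leaves just (1, 1, 4) free — too little gpu for any of the remaining processes.
On the post-grant state, W1, W4 is a maximal run — nothing extends it. Verifying each step:
  pool = (1, 1, 2)
  W1: need (1, 1, 1) fits (1, 1, 2); releases (0, 0, 1), pool now (1, 1, 3)
  W4: need (1, 1, 3) fits (1, 1, 3); releases (0, 0, 1), pool now (1, 1, 4)
  W9 cannot run: need (1, 4, 2) vs free (1, 1, 4) (insufficient gpu)
  W7 cannot run: need (1, 2, 3) vs free (1, 1, 4) (insufficient gpu)
  W6 cannot run: need (1, 2, 4) vs free (1, 1, 4) (insufficient gpu)
Had the request been granted, W9, W7 and W6 could never finish.


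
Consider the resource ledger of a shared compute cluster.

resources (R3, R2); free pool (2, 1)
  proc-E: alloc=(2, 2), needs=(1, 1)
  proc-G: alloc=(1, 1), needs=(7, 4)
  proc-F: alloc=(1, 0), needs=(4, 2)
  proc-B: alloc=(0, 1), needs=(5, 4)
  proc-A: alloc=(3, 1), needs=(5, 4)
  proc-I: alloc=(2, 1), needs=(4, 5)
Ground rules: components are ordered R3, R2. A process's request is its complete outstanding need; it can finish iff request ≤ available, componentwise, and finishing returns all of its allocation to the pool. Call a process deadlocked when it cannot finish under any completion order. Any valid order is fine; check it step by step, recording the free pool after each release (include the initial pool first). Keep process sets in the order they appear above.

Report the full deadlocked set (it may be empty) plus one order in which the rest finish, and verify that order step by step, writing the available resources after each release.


Deadlocked set: proc-G, proc-B, proc-A and proc-I.
Key observation: no order helps: past proc-E, proc-F, the free pool tops out at (5, 3), below what each blocked process needs in R2.
A valid finishing order for the others: proc-E, proc-F. Walking it through:
  pool = (2, 1)
  proc-E needs (1, 1) <= (2, 1) -> finishes; pool += (2, 2) = (4, 3)
  proc-F needs (4, 2) <= (4, 3) -> finishes; pool += (1, 0) = (5, 3)
The blocked processes can never fit:
  proc-G still needs (7, 4) but only (5, 3) is free — short on R3 and R2
  proc-B still needs (5, 4) but only (5, 3) is free — short on R2
  proc-A still needs (5, 4) but only (5, 3) is free — short on R2
  proc-I still needs (4, 5) but only (5, 3) is free — short on R2


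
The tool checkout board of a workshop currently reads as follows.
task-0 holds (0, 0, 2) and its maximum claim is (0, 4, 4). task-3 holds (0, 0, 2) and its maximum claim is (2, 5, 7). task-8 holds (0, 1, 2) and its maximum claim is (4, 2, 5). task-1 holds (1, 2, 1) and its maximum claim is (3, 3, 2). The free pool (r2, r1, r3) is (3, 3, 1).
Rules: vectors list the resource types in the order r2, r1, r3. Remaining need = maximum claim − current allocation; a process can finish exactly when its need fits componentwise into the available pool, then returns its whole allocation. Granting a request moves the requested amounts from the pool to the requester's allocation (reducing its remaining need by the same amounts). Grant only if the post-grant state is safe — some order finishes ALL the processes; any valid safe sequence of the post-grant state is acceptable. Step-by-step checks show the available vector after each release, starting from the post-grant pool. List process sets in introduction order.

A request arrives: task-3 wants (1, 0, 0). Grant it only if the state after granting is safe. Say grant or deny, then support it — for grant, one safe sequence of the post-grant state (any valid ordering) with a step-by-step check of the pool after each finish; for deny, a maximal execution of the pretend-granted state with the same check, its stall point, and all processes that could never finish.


DENY. Granting would leave the state unsafe.
Key observation: after task-1, task-0 the pool peaks at (3, 5, 4), and each blocked process is short somewhere: task-3 on r3; task-8 on r2.
On the post-grant state, task-1, task-0 is a maximal run — nothing extends it. Check, step by step:
  pool = (2, 3, 1)
  task-1 needs (2, 1, 1) <= (2, 3, 1) -> finishes; pool += (1, 2, 1) = (3, 5, 2)
  task-0 needs (0, 4, 2) <= (3, 5, 2) -> finishes; pool += (0, 0, 2) = (3, 5, 4)
  blocked: task-3 wants (1, 5, 5), pool (3, 5, 4) — not enough r3
  blocked: task-8 wants (4, 1, 3), pool (3, 5, 4) — not enough r2
Had the request been granted, task-3 and task-8 could never finish.


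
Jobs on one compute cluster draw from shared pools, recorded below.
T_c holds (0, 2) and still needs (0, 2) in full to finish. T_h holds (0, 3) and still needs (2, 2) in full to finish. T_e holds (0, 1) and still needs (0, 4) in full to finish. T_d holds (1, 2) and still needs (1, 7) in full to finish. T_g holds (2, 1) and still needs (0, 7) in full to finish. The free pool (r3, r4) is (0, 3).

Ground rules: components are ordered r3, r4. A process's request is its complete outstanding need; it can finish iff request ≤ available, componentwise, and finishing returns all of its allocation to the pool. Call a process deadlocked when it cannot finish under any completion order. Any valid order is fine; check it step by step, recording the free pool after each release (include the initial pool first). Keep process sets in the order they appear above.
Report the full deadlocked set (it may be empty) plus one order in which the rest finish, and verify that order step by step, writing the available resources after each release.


The deadlocked set is T_h, T_d and T_g.
Key observation: after T_c, T_e the pool peaks at (0, 6), and each blocked process is short somewhere: T_h on r3; T_d on r3, r4; T_g on r4.
A valid finishing order for the others: T_c, T_e. Walking it through:
  pool = (0, 3)
  run T_c (needs (0, 2), free (0, 3)); after release of (0, 2) the pool is (0, 5)
  run T_e (needs (0, 4), free (0, 5)); after release of (0, 1) the pool is (0, 6)
None of the blocked processes ever fits:
  T_h still needs (2, 2) but only (0, 6) is free — short on r3
  T_d still needs (1, 7) but only (0, 6) is free — short on r3 and r4
  T_g still needs (0, 7) but only (0, 6) is free — short on r4


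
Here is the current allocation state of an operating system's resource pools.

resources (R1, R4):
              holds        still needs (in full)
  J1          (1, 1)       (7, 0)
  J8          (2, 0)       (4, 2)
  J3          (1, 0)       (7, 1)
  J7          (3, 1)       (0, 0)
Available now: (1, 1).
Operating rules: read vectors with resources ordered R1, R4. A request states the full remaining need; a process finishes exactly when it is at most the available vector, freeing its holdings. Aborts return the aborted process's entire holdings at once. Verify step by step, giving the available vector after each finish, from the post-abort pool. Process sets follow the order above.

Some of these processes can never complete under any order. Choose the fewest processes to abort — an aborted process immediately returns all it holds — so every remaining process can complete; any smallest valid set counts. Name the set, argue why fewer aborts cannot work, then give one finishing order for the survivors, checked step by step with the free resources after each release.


Minimum abort set: J3.
Key observation: the returned (1, 0) from J3 is what brings J1 — unrunnable before, under any order — into play at step 3.
Minimality: the empty abort set fails — the state is deadlocked as it stands.
One survivor order: J7, J8, J1. Verifying each step (post-abort pool first):
  pool = (2, 1)
  J7: need (0, 0) fits (2, 1); releases (3, 1), pool now (5, 2)
  J8: need (4, 2) fits (5, 2); releases (2, 0), pool now (7, 2)
  J1: need (7, 0) fits (7, 2); releases (1, 1), pool now (8, 3)


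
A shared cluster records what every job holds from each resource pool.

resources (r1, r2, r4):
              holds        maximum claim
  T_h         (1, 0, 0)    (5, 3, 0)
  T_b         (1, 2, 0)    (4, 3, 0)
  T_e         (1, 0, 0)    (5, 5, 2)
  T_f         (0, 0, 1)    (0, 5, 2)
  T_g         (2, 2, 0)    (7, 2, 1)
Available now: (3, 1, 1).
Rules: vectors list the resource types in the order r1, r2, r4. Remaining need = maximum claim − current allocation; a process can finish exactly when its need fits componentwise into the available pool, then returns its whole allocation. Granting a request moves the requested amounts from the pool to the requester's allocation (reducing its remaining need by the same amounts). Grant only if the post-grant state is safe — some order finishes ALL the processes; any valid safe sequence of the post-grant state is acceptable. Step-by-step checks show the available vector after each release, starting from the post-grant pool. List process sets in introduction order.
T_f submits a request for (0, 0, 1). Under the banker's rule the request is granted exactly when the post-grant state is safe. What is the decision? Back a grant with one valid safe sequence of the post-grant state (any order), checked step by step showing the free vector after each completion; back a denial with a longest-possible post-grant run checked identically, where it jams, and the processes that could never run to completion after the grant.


DENY. Granting would leave the state unsafe.
Key observation: after T_b, T_h the pool peaks at (5, 3, 0), and each blocked process is short somewhere: T_e on r2, r4; T_f on r2; T_g on r4.
After a pretend grant, a maximal execution: T_b, T_h — then nothing else fits. Verifying each step:
  pool = (3, 1, 0)
  T_b: need (3, 1, 0) fits (3, 1, 0); releases (1, 2, 0), pool now (4, 3, 0)
  T_h: need (4, 3, 0) fits (4, 3, 0); releases (1, 0, 0), pool now (5, 3, 0)
  blocked: T_e wants (4, 5, 2), pool (5, 3, 0) — not enough r2 and r4
  blocked: T_f wants (0, 5, 0), pool (5, 3, 0) — not enough r2
  blocked: T_g wants (5, 0, 1), pool (5, 3, 0) — not enough r4
Post-grant, the permanently blocked set is T_e, T_f and T_g.


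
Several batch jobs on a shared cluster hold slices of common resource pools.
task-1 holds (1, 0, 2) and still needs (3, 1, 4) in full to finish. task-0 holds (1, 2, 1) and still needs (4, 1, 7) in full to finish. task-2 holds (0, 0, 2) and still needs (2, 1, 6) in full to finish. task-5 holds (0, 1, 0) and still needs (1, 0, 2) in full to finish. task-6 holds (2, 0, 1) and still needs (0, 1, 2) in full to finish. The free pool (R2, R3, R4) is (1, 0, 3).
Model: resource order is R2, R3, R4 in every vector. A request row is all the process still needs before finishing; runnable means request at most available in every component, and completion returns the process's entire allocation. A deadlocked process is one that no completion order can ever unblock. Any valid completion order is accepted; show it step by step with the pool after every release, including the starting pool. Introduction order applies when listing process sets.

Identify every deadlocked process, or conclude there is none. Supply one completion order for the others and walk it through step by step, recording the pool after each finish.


No process is deadlocked.
Key observation: starting with task-5, each completion frees enough for the next — no one is permanently blocked.
One completion order for the rest: task-5, task-6, task-1, task-2, task-0. Check, step by step:
  pool = (1, 0, 3)
  task-5 needs (1, 0, 2) <= (1, 0, 3) -> finishes; pool += (0, 1, 0) = (1, 1, 3)
  task-6 needs (0, 1, 2) <= (1, 1, 3) -> finishes; pool += (2, 0, 1) = (3, 1, 4)
  task-1 needs (3, 1, 4) <= (3, 1, 4) -> finishes; pool += (1, 0, 2) = (4, 1, 6)
  task-2 needs (2, 1, 6) <= (4, 1, 6) -> finishes; pool += (0, 0, 2) = (4, 1, 8)
  task-0 needs (4, 1, 7) <= (4, 1, 8) -> finishes; pool += (1, 2, 1) = (5, 3, 9)


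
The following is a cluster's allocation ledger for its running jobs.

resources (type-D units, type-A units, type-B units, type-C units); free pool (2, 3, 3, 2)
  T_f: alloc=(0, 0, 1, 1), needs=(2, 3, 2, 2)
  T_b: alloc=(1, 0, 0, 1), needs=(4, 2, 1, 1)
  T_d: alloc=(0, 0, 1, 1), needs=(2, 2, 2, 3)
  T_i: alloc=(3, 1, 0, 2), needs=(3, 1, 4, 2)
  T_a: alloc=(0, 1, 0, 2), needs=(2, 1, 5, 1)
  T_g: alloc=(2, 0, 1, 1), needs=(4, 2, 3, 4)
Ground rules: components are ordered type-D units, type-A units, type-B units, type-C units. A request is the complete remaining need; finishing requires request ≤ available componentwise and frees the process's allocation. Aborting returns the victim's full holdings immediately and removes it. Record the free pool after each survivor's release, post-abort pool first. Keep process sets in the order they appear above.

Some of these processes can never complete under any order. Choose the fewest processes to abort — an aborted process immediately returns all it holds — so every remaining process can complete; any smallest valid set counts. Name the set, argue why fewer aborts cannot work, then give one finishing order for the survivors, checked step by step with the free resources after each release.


Minimum abort set: T_g.
Key observation: T_b had no path to completion before; after the abort of T_g ((2, 0, 1, 1) returned), step 1 is where it fits.
Minimality: the empty abort set fails — the state is deadlocked as it stands.
Survivors finish in the order: T_b, T_i, T_f, T_d, T_a. Walking it through (pool after the aborts first):
  pool = (4, 3, 4, 3)
  T_b: need (4, 2, 1, 1) fits (4, 3, 4, 3); releases (1, 0, 0, 1), pool now (5, 3, 4, 4)
  T_i: need (3, 1, 4, 2) fits (5, 3, 4, 4); releases (3, 1, 0, 2), pool now (8, 4, 4, 6)
  T_f: need (2, 3, 2, 2) fits (8, 4, 4, 6); releases (0, 0, 1, 1), pool now (8, 4, 5, 7)
  T_d: need (2, 2, 2, 3) fits (8, 4, 5, 7); releases (0, 0, 1, 1), pool now (8, 4, 6, 8)
  T_a: need (2, 1, 5, 1) fits (8, 4, 6, 8); releases (0, 1, 0, 2), pool now (8, 5, 6, 10)


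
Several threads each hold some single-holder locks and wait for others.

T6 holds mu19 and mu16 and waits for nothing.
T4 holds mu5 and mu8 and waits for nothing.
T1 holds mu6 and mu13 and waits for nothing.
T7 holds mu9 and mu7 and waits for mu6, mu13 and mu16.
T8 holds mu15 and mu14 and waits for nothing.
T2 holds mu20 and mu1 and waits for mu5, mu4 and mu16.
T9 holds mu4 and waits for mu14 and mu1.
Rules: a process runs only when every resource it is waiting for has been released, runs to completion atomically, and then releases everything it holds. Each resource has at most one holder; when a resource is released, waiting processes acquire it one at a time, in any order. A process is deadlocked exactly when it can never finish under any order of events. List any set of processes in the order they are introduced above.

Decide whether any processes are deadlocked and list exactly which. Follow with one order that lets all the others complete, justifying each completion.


Deadlocked: T2 and T9.
Key observation: nobody on the ring T2 -> T9 -> T2 can start until another member finishes, which never happens; no other process is dragged down with it.
A valid finishing order for the others: T6, T8, T1, T4, T7.
Step-by-step check:
  run T6 (it waits on nothing); releases mu19 and mu16
  run T8 (it waits on nothing); releases mu15 and mu14
  run T1 (it waits on nothing); releases mu6 and mu13
  run T4 (it waits on nothing); releases mu5 and mu8
  run T7 (all its waits — mu6, mu13 and mu16 — are resolved); releases mu9 and mu7


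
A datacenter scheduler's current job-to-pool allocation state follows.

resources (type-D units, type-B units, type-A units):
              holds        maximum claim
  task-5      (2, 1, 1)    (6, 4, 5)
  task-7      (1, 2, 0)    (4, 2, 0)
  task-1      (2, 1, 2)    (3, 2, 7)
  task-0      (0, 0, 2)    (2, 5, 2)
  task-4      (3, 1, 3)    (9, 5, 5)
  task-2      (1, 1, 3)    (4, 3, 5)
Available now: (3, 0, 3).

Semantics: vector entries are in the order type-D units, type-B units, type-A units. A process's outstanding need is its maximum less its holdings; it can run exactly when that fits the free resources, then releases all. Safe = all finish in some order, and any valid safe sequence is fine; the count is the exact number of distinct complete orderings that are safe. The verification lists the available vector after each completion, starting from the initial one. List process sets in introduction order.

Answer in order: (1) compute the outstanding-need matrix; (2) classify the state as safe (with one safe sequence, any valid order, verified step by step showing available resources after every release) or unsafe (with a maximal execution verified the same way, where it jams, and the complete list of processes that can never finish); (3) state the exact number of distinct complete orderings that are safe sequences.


(1) Outstanding need per process (order type-D units, type-B units, type-A units):
  task-5: (4, 3, 4)
  task-7: (3, 0, 0)
  task-1: (1, 1, 5)
  task-0: (2, 5, 0)
  task-4: (6, 4, 2)
  task-2: (3, 2, 2)
(2) SAFE, for example via the order task-7, task-2, task-1, task-4, task-0, task-5.
Key observation: the first exact fit in this order is task-7 — it needs (3, 0, 0) with (3, 0, 3) free, meeting a requested resource to the last unit.
Walking it through:
  pool = (3, 0, 3)
  run task-7 (needs (3, 0, 0), free (3, 0, 3)); after release of (1, 2, 0) the pool is (4, 2, 3)
  run task-2 (needs (3, 2, 2), free (4, 2, 3)); after release of (1, 1, 3) the pool is (5, 3, 6)
  run task-1 (needs (1, 1, 5), free (5, 3, 6)); after release of (2, 1, 2) the pool is (7, 4, 8)
  run task-4 (needs (6, 4, 2), free (7, 4, 8)); after release of (3, 1, 3) the pool is (10, 5, 11)
  run task-0 (needs (2, 5, 0), free (10, 5, 11)); after release of (0, 0, 2) the pool is (10, 5, 13)
  run task-5 (needs (4, 3, 4), free (10, 5, 13)); after release of (2, 1, 1) the pool is (12, 6, 14)
(3) Precisely 8 of the possible complete orderings are safe sequences.


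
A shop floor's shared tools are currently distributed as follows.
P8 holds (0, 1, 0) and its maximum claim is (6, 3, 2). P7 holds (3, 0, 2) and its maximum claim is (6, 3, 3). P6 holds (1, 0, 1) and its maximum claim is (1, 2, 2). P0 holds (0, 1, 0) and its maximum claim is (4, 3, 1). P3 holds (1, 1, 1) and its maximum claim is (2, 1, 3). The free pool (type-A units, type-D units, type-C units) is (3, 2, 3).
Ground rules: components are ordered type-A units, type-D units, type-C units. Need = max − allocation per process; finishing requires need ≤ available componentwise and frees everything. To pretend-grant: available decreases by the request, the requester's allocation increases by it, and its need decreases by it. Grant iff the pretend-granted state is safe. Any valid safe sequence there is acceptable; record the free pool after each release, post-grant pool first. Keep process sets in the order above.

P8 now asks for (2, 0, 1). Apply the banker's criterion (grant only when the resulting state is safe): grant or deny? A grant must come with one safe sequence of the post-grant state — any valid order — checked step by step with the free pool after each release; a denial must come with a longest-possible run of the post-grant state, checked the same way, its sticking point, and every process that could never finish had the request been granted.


GRANT — the state after the grant stays safe, e.g. via P3, P6, P7, P8, P0.
Key observation: even at the reduced pool (1, 2, 2), P3 fits immediately, so safety survives the grant.
Verifying the post-grant state step by step:
  pool = (1, 2, 2)
  P3 needs (1, 0, 2) <= (1, 2, 2) -> finishes; pool += (1, 1, 1) = (2, 3, 3)
  P6 needs (0, 2, 1) <= (2, 3, 3) -> finishes; pool += (1, 0, 1) = (3, 3, 4)
  P7 needs (3, 3, 1) <= (3, 3, 4) -> finishes; pool += (3, 0, 2) = (6, 3, 6)
  P8 needs (4, 2, 1) <= (6, 3, 6) -> finishes; pool += (2, 1, 1) = (8, 4, 7)
  P0 needs (4, 2, 1) <= (8, 4, 7) -> finishes; pool += (0, 1, 0) = (8, 5, 7)


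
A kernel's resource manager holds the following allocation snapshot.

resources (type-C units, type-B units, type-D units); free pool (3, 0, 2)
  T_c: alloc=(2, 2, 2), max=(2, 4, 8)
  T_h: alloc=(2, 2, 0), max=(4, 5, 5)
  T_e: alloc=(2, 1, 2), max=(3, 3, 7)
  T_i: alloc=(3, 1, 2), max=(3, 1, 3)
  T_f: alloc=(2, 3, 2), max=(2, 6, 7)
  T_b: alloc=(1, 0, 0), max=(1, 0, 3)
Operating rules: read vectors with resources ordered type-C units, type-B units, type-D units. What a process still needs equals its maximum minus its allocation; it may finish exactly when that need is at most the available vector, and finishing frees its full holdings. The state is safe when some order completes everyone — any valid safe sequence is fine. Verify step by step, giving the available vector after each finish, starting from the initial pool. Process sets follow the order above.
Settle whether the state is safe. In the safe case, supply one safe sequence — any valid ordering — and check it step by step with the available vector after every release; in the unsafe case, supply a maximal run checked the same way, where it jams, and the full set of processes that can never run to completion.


The state is UNSAFE.
Key observation: once T_i, T_b finish, the pool peaks at (7, 1, 4) — and every remaining process still needs more type-B units than that.
Going as far as possible: T_i, T_b; after that, nothing fits. Check, step by step:
  pool = (3, 0, 2)
  T_i needs (0, 0, 1) <= (3, 0, 2) -> finishes; pool += (3, 1, 2) = (6, 1, 4)
  T_b needs (0, 0, 3) <= (6, 1, 4) -> finishes; pool += (1, 0, 0) = (7, 1, 4)
  blocked: T_c wants (0, 2, 6), pool (7, 1, 4) — not enough type-B units and type-D units
  blocked: T_h wants (2, 3, 5), pool (7, 1, 4) — not enough type-B units and type-D units
  blocked: T_e wants (1, 2, 5), pool (7, 1, 4) — not enough type-B units and type-D units
  blocked: T_f wants (0, 3, 5), pool (7, 1, 4) — not enough type-B units and type-D units
Processes that can never finish: T_c, T_h, T_e and T_f.


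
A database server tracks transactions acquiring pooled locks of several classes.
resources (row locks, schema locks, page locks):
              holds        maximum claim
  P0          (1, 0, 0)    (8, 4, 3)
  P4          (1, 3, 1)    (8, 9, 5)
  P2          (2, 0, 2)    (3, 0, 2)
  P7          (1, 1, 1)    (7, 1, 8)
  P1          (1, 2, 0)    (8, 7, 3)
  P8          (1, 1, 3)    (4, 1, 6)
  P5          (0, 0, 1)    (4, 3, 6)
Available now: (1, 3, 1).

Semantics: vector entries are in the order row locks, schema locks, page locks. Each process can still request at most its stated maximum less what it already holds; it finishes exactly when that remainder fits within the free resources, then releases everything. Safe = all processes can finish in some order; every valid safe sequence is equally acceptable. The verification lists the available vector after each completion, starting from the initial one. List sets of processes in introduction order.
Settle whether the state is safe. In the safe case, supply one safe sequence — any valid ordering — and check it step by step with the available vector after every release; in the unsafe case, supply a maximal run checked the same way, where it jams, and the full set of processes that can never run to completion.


UNSAFE — no complete ordering exists.
Key observation: the pool after P2, P8, P5 is (4, 4, 7); every surviving request exceeds it in row locks, so progress ends there.
Going as far as possible: P2, P8, P5; after that, nothing fits. Verifying each step:
  pool = (1, 3, 1)
  run P2 (needs (1, 0, 0), free (1, 3, 1)); after release of (2, 0, 2) the pool is (3, 3, 3)
  run P8 (needs (3, 0, 3), free (3, 3, 3)); after release of (1, 1, 3) the pool is (4, 4, 6)
  run P5 (needs (4, 3, 5), free (4, 4, 6)); after release of (0, 0, 1) the pool is (4, 4, 7)
  P0 still needs (7, 4, 3) but only (4, 4, 7) is free — short on row locks
  P4 still needs (7, 6, 4) but only (4, 4, 7) is free — short on row locks and schema locks
  P7 still needs (6, 0, 7) but only (4, 4, 7) is free — short on row locks
  P1 still needs (7, 5, 3) but only (4, 4, 7) is free — short on row locks and schema locks
Permanently blocked: P0, P4, P7 and P1.


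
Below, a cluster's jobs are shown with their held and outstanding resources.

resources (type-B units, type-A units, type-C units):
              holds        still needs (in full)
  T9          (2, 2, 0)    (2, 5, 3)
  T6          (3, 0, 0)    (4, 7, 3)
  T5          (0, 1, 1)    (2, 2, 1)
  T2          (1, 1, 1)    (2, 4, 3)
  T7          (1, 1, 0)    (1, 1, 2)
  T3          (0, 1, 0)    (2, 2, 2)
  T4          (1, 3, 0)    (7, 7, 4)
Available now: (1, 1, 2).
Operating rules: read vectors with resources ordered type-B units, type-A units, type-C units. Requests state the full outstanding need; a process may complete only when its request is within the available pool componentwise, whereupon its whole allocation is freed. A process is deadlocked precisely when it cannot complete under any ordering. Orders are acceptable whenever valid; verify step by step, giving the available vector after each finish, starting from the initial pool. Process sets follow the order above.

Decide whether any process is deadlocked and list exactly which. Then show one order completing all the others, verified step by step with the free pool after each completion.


No process is deadlocked.
Key observation: T7 fits the free pool immediately, and its release cascades until everyone finishes.
The rest can finish in the order T7, T5, T3, T2, T9, T6, T4. Check, step by step:
  pool = (1, 1, 2)
  run T7 (needs (1, 1, 2), free (1, 1, 2)); after release of (1, 1, 0) the pool is (2, 2, 2)
  run T5 (needs (2, 2, 1), free (2, 2, 2)); after release of (0, 1, 1) the pool is (2, 3, 3)
  run T3 (needs (2, 2, 2), free (2, 3, 3)); after release of (0, 1, 0) the pool is (2, 4, 3)
  run T2 (needs (2, 4, 3), free (2, 4, 3)); after release of (1, 1, 1) the pool is (3, 5, 4)
  run T9 (needs (2, 5, 3), free (3, 5, 4)); after release of (2, 2, 0) the pool is (5, 7, 4)
  run T6 (needs (4, 7, 3), free (5, 7, 4)); after release of (3, 0, 0) the pool is (8, 7, 4)
  run T4 (needs (7, 7, 4), free (8, 7, 4)); after release of (1, 3, 0) the pool is (9, 10, 4)


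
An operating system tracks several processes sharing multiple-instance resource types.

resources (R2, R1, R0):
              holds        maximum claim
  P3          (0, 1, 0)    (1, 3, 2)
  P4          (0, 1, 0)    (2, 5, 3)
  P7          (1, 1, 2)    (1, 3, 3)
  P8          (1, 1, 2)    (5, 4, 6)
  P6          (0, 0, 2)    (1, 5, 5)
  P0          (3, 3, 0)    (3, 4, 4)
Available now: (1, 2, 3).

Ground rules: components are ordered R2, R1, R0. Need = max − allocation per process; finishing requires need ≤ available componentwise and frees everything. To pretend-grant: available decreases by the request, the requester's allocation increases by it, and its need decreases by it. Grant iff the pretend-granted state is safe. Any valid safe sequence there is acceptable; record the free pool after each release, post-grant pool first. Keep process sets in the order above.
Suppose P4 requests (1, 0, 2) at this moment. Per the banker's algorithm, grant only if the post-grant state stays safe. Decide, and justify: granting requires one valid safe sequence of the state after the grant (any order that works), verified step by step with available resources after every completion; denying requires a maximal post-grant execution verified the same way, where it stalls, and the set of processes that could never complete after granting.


GRANT: granting preserves safety; a valid post-grant sequence is P7, P3, P4, P0, P8, P6.
Key observation: after the grant the pool drops to (0, 2, 1), which still lets P7 finish first and unwind the rest.
Step-by-step check of the post-grant state:
  pool = (0, 2, 1)
  run P7 (needs (0, 2, 1), free (0, 2, 1)); after release of (1, 1, 2) the pool is (1, 3, 3)
  run P3 (needs (1, 2, 2), free (1, 3, 3)); after release of (0, 1, 0) the pool is (1, 4, 3)
  run P4 (needs (1, 4, 1), free (1, 4, 3)); after release of (1, 1, 2) the pool is (2, 5, 5)
  run P0 (needs (0, 1, 4), free (2, 5, 5)); after release of (3, 3, 0) the pool is (5, 8, 5)
  run P8 (needs (4, 3, 4), free (5, 8, 5)); after release of (1, 1, 2) the pool is (6, 9, 7)
  run P6 (needs (1, 5, 3), free (6, 9, 7)); after release of (0, 0, 2) the pool is (6, 9, 9)


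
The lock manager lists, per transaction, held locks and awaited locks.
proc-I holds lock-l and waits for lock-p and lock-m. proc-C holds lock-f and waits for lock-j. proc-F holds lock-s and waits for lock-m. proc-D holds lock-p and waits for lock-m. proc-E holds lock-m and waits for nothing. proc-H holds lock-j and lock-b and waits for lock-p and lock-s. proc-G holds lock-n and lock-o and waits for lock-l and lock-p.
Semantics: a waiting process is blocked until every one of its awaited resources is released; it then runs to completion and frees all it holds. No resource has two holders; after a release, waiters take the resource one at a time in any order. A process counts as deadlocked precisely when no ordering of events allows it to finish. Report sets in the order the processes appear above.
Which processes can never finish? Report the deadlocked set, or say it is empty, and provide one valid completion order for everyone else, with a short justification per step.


Nothing here is deadlocked.
Key observation: the waits form no ring: some process can always run, and its releases unblock the others one by one.
A valid finishing order for the others: proc-E, proc-F, proc-D, proc-I, proc-H, proc-C, proc-G.
Step-by-step check:
  proc-E: no waits; runs immediately, freeing lock-m
  run proc-F (all its waits — lock-m — are resolved); releases lock-s
  run proc-D (all its waits — lock-m — are resolved); releases lock-p
  run proc-I (all its waits — lock-p and lock-m — are resolved); releases lock-l
  run proc-H (all its waits — lock-p and lock-s — are resolved); releases lock-j and lock-b
  run proc-C (all its waits — lock-j — are resolved); releases lock-f
  run proc-G (all its waits — lock-l and lock-p — are resolved); releases lock-n and lock-o


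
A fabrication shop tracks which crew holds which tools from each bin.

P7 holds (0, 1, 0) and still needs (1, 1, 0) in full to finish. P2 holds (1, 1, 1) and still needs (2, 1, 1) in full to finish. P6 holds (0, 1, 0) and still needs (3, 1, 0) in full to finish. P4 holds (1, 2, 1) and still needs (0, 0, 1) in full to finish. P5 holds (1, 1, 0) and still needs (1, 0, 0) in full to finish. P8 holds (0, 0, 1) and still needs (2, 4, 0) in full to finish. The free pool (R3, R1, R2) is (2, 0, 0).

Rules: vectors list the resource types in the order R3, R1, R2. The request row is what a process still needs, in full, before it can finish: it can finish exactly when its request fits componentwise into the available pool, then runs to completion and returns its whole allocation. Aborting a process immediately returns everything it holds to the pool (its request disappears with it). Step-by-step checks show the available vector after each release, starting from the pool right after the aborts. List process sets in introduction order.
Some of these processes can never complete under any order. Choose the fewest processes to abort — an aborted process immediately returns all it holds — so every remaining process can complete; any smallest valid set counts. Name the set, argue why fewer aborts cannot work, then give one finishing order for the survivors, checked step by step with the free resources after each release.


Abort P8.
Key observation: P2 had no path to completion before; after the abort of P8 ((0, 0, 1) returned), step 2 is where it fits.
Why nothing smaller works: aborting no one leaves the state deadlocked as given.
One survivor order: P5, P2, P6, P4, P7. Verifying each step (post-abort pool first):
  pool = (2, 0, 1)
  P5 needs (1, 0, 0) <= (2, 0, 1) -> finishes; pool += (1, 1, 0) = (3, 1, 1)
  P2 needs (2, 1, 1) <= (3, 1, 1) -> finishes; pool += (1, 1, 1) = (4, 2, 2)
  P6 needs (3, 1, 0) <= (4, 2, 2) -> finishes; pool += (0, 1, 0) = (4, 3, 2)
  P4 needs (0, 0, 1) <= (4, 3, 2) -> finishes; pool += (1, 2, 1) = (5, 5, 3)
  P7 needs (1, 1, 0) <= (5, 5, 3) -> finishes; pool += (0, 1, 0) = (5, 6, 3)
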